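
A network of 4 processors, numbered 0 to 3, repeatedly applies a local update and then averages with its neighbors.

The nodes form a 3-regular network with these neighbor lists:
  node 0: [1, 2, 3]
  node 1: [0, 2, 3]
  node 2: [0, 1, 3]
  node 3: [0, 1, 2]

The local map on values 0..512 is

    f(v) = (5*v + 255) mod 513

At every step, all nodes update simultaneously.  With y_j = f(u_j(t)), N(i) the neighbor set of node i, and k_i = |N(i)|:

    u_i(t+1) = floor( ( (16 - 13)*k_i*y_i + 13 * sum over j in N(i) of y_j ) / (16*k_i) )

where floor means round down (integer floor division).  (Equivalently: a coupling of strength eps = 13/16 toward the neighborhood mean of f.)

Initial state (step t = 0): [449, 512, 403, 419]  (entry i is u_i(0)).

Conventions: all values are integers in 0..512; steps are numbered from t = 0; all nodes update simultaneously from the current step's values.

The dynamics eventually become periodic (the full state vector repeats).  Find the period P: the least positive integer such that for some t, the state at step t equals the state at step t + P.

Simulating step by step:
t=0: [449, 512, 403, 419]
t=1: [291, 307, 310, 303]
t=2: [234, 227, 226, 229]
t=3: [371, 374, 375, 374]
t=4: [71, 70, 69, 70]
t=5: [91, 92, 92, 92]
t=6: [201, 200, 200, 200]
t=7: [229, 230, 230, 230]
t=8: [378, 377, 377, 377]
t=9: [88, 89, 89, 89]
t=10: [186, 185, 185, 185]
t=11: [154, 155, 155, 155]
t=12: [99, 141, 141, 141]
t=13: [407, 390, 390, 390]
t=14: [168, 176, 176, 176]
t=15: [101, 98, 98, 98]
t=16: [234, 236, 236, 236]
t=17: [407, 406, 406, 406]
t=18: [233, 234, 234, 234]
t=19: [398, 397, 397, 397]
t=20: [188, 189, 189, 189]
t=21: [173, 172, 172, 172]
t=22: [89, 90, 90, 90]
t=23: [191, 190, 190, 190]
t=24: [179, 180, 180, 180]
t=25: [128, 127, 127, 127]
t=26: [377, 378, 378, 378]
t=27: [92, 91, 91, 91]
t=28: [197, 198, 198, 198]
t=29: [218, 217, 217, 217]
t=30: [314, 315, 315, 315]
t=31: [290, 289, 289, 289]
t=32: [161, 162, 162, 162]
t=33: [38, 37, 37, 37]
t=34: [440, 441, 441, 441]
t=35: [407, 406, 406, 406]

Answer: 18
Key observation: The state at step 17, [407, 406, 406, 406], reappears at step 35 — and no state repeats earlier — so the cycle the system enters has period 18.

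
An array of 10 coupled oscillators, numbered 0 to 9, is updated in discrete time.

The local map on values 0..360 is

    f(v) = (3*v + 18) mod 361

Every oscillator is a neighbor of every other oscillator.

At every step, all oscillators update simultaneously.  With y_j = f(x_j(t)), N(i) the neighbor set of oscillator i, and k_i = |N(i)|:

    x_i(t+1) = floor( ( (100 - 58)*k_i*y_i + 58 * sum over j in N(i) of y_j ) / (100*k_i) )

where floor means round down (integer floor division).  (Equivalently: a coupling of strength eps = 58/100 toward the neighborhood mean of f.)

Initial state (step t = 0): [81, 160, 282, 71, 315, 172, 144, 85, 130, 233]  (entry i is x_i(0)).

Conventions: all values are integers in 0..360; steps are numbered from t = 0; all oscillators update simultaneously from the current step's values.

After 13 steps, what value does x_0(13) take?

Simulating step by step:
t=0: [81, 160, 282, 71, 315, 172, 144, 85, 130, 233]
t=1: [218, 174, 176, 207, 211, 187, 157, 222, 142, 252]
t=2: [242, 195, 197, 230, 235, 209, 177, 246, 161, 150]
t=3: [111, 189, 192, 227, 104, 204, 170, 116, 153, 141]
t=4: [260, 215, 219, 256, 253, 231, 195, 137, 177, 164]
t=5: [143, 223, 228, 139, 136, 240, 202, 140, 183, 169]
t=6: [134, 220, 225, 130, 127, 109, 197, 131, 177, 162]
t=7: [134, 226, 231, 130, 127, 236, 202, 131, 180, 164]
t=8: [117, 215, 220, 112, 109, 97, 189, 113, 166, 149]
t=9: [162, 266, 272, 285, 282, 269, 239, 286, 214, 196]
t=10: [144, 127, 133, 147, 144, 130, 98, 148, 200, 180]
t=11: [114, 96, 102, 117, 114, 99, 193, 118, 174, 152]
t=12: [270, 251, 257, 145, 270, 254, 226, 146, 206, 182]
t=13: [127, 106, 113, 122, 127, 109, 208, 123, 187, 161]

Answer: x_0(13) = 127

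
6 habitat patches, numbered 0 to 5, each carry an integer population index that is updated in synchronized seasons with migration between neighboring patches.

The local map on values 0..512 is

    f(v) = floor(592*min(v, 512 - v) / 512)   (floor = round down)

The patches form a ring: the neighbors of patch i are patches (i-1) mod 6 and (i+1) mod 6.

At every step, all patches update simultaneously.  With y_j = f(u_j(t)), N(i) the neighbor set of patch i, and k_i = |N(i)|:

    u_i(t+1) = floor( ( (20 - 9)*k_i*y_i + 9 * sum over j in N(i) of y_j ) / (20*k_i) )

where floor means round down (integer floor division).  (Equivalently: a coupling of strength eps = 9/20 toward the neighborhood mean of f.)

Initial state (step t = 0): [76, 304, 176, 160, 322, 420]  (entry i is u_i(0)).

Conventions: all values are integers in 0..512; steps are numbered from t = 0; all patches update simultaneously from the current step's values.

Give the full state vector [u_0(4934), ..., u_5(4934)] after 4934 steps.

Answer: [294, 294, 294, 294, 294, 294]
Key observation: The state at step 26, [294, 294, 294, 294, 294, 294], reappears at step 30: the system is in a cycle of period 4 from step 26 on.  Therefore the state at step 4934 equals the state at step 26 + ((4934 - 26) mod 4) = 26, which is [294, 294, 294, 294, 294, 294].

Derivation:
t=0: [76, 304, 176, 160, 322, 420]
t=1: [125, 197, 207, 196, 185, 127]
t=2: [163, 211, 233, 226, 200, 160]
t=3: [199, 236, 261, 256, 227, 196]
t=4: [238, 266, 287, 287, 261, 235]
t=5: [276, 276, 265, 266, 278, 276]
t=6: [272, 274, 281, 281, 273, 271]
t=7: [276, 273, 268, 269, 274, 277]
t=8: [272, 276, 280, 279, 275, 272]
t=9: [275, 272, 269, 269, 273, 276]
t=10: [274, 277, 279, 279, 276, 273]
t=11: [274, 271, 269, 269, 272, 274]
t=12: [275, 277, 279, 279, 277, 275]
t=13: [273, 271, 269, 269, 271, 273]
t=14: [276, 278, 279, 279, 278, 276]
t=15: [271, 270, 269, 269, 270, 271]
t=16: [278, 279, 279, 279, 279, 278]
t=17: [269, 269, 269, 269, 269, 269]
t=18: [280, 280, 280, 280, 280, 280]
t=19: [268, 268, 268, 268, 268, 268]
t=20: [282, 282, 282, 282, 282, 282]
t=21: [265, 265, 265, 265, 265, 265]
t=22: [285, 285, 285, 285, 285, 285]
t=23: [262, 262, 262, 262, 262, 262]
t=24: [289, 289, 289, 289, 289, 289]
t=25: [257, 257, 257, 257, 257, 257]
t=26: [294, 294, 294, 294, 294, 294]
t=27: [252, 252, 252, 252, 252, 252]
t=28: [291, 291, 291, 291, 291, 291]
t=29: [255, 255, 255, 255, 255, 255]
t=30: [294, 294, 294, 294, 294, 294]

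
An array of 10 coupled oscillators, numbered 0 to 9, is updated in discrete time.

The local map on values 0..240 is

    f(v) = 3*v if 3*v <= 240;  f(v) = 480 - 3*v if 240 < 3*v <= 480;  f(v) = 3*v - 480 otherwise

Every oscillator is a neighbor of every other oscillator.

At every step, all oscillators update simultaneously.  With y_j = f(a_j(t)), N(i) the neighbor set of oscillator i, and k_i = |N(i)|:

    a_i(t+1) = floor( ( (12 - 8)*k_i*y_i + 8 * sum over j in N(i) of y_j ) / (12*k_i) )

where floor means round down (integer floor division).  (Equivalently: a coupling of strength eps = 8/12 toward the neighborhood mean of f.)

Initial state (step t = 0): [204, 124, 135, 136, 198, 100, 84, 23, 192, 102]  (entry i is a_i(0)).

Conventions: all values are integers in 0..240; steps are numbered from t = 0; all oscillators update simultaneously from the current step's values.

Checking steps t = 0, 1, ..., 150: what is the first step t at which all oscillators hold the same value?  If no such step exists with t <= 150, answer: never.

Simulating step by step:
t=0: [204, 124, 135, 136, 198, 100, 84, 23, 192, 102]  (not all equal)
t=1: [126, 120, 111, 111, 122, 139, 151, 110, 117, 137]  (not all equal)
t=2: [105, 110, 117, 117, 108, 95, 86, 118, 112, 97]  (not all equal)
t=3: [161, 157, 152, 152, 159, 169, 176, 151, 156, 167]  (not all equal)
t=4: [15, 17, 20, 20, 15, 21, 27, 21, 17, 20]  (not all equal)
t=5: [54, 56, 58, 58, 54, 59, 63, 59, 56, 58]  (not all equal)
t=6: [169, 171, 172, 172, 169, 173, 176, 173, 171, 172]  (not all equal)
t=7: [33, 34, 35, 35, 33, 36, 38, 36, 34, 35]  (not all equal)
t=8: [103, 104, 104, 104, 103, 105, 107, 105, 104, 104]  (not all equal)
t=9: [168, 167, 167, 167, 168, 166, 165, 166, 167, 167]  (not all equal)
t=10: [21, 20, 20, 20, 21, 19, 19, 19, 20, 20]  (not all equal)
t=11: [60, 59, 59, 59, 60, 59, 59, 59, 59, 59]  (not all equal)
t=12: [178, 177, 177, 177, 178, 177, 177, 177, 177, 177]  (not all equal)
t=13: [52, 51, 51, 51, 52, 51, 51, 51, 51, 51]  (not all equal)
t=14: [154, 153, 153, 153, 154, 153, 153, 153, 153, 153]  (not all equal)
t=15: [19, 20, 20, 20, 19, 20, 20, 20, 20, 20]  (not all equal)
t=16: [58, 59, 59, 59, 58, 59, 59, 59, 59, 59]  (not all equal)
t=17: [175, 176, 176, 176, 175, 176, 176, 176, 176, 176]  (not all equal)
t=18: [46, 47, 47, 47, 46, 47, 47, 47, 47, 47]  (not all equal)
t=19: [139, 140, 140, 140, 139, 140, 140, 140, 140, 140]  (not all equal)
t=20: [61, 60, 60, 60, 61, 60, 60, 60, 60, 60]  (not all equal)
t=21: [181, 180, 180, 180, 181, 180, 180, 180, 180, 180]  (not all equal)
t=22: [61, 60, 60, 60, 61, 60, 60, 60, 60, 60]  (not all equal)

Answer: never
Key observation: The state at step 20 reappears at step 22 — the system is in a cycle of period 2 from step 20 on.  No step 0..22 is synchronized, and the cycle repeats forever, so no step up to 150 (or ever) has all oscillators equal.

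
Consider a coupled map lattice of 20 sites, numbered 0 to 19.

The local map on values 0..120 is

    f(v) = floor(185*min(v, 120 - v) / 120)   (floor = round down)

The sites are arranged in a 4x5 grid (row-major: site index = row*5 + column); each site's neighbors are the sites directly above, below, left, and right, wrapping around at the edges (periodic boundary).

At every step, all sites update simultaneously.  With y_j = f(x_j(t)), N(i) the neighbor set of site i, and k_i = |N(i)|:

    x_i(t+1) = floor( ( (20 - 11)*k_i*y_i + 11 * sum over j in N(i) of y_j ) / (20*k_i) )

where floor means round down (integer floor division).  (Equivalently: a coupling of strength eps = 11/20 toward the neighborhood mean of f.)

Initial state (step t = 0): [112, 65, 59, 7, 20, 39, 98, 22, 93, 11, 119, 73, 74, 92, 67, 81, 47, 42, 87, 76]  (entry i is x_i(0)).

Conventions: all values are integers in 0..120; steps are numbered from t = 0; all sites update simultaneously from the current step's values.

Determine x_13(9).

Simulating step by step:
t=0: [112, 65, 59, 7, 20, 39, 98, 22, 93, 11, 119, 73, 74, 92, 67, 81, 47, 42, 87, 76]
t=1: [37, 66, 66, 33, 27, 35, 49, 47, 32, 36, 37, 56, 60, 52, 53, 47, 70, 67, 47, 60]
t=2: [59, 77, 76, 56, 53, 57, 74, 73, 57, 55, 65, 80, 85, 76, 75, 71, 78, 81, 74, 77]
t=3: [82, 69, 69, 80, 81, 84, 70, 70, 81, 82, 77, 64, 59, 68, 72, 75, 64, 61, 69, 70]
t=4: [62, 76, 77, 65, 61, 60, 75, 76, 64, 60, 68, 82, 86, 77, 71, 70, 83, 86, 77, 73]
t=5: [84, 68, 66, 80, 86, 86, 70, 67, 81, 88, 77, 61, 56, 68, 76, 75, 60, 56, 67, 74]
t=6: [59, 78, 79, 65, 55, 57, 76, 78, 64, 53, 67, 84, 85, 76, 66, 69, 86, 85, 77, 68]
t=7: [83, 66, 64, 78, 83, 83, 67, 65, 79, 83, 78, 59, 56, 69, 79, 76, 57, 56, 68, 78]
t=8: [61, 80, 82, 68, 58, 61, 79, 81, 67, 58, 66, 84, 85, 75, 64, 67, 83, 85, 76, 65]
t=9: [84, 64, 61, 76, 87, 85, 64, 62, 77, 87, 80, 59, 56, 70, 83, 79, 60, 56, 69, 82]

Answer: x_13(9) = 70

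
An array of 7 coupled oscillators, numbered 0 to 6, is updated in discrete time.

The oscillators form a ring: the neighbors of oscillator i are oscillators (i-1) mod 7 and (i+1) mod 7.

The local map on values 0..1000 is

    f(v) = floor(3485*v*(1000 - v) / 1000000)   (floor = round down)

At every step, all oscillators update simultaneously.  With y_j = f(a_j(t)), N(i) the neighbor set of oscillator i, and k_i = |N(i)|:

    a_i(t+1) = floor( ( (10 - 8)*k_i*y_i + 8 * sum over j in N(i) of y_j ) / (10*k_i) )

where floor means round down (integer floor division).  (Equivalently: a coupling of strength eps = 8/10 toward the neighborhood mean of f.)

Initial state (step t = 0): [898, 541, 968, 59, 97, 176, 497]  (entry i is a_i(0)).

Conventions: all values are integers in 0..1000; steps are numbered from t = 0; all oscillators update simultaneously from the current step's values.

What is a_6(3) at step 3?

Simulating step by step:
t=0: [898, 541, 968, 59, 97, 176, 497]
t=1: [758, 343, 444, 203, 340, 571, 503]
t=2: [790, 756, 711, 769, 722, 831, 771]
t=3: [618, 646, 647, 689, 583, 623, 549]

Answer: a_6(3) = 549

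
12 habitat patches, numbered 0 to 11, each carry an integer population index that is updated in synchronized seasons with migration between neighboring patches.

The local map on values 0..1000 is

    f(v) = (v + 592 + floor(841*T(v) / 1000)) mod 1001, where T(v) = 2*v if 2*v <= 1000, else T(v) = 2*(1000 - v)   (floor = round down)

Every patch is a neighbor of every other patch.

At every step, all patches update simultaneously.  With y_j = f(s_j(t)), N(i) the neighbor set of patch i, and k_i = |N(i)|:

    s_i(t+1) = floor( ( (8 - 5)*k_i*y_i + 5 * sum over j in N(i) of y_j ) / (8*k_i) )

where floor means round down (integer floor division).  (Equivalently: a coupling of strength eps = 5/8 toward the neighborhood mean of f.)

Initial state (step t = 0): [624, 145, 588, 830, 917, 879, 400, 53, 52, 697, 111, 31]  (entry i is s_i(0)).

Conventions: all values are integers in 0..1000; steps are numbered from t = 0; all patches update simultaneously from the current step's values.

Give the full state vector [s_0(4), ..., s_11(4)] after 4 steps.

Answer: [752, 752, 752, 753, 753, 753, 753, 753, 753, 753, 752, 753]

Derivation:
t=0: [624, 145, 588, 830, 917, 879, 400, 53, 52, 697, 111, 31]
t=1: [792, 835, 800, 748, 729, 737, 734, 757, 756, 777, 806, 738]
t=2: [743, 734, 742, 753, 757, 755, 756, 751, 751, 747, 740, 755]
t=3: [763, 765, 763, 760, 760, 760, 760, 761, 761, 762, 763, 760]
t=4: [752, 752, 752, 753, 753, 753, 753, 753, 753, 753, 752, 753]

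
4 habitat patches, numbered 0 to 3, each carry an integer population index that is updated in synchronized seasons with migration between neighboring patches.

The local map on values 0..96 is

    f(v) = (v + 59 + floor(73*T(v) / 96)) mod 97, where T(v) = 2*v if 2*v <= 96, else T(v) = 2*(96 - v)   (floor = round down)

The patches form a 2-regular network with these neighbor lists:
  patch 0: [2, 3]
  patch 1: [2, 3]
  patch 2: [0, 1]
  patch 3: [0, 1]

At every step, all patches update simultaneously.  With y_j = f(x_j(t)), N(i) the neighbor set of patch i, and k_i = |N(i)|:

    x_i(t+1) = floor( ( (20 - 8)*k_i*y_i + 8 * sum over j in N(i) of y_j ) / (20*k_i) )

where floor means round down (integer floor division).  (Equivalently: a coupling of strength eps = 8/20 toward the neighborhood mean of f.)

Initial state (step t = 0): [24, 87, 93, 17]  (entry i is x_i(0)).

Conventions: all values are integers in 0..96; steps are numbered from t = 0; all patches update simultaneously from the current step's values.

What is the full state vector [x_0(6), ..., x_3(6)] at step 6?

Simulating step by step:
t=0: [24, 87, 93, 17]
t=1: [25, 49, 52, 19]
t=2: [32, 67, 69, 26]
t=3: [45, 63, 66, 39]
t=4: [71, 71, 73, 66]
t=5: [71, 71, 69, 72]
t=6: [71, 71, 71, 70]

Answer: [71, 71, 71, 70]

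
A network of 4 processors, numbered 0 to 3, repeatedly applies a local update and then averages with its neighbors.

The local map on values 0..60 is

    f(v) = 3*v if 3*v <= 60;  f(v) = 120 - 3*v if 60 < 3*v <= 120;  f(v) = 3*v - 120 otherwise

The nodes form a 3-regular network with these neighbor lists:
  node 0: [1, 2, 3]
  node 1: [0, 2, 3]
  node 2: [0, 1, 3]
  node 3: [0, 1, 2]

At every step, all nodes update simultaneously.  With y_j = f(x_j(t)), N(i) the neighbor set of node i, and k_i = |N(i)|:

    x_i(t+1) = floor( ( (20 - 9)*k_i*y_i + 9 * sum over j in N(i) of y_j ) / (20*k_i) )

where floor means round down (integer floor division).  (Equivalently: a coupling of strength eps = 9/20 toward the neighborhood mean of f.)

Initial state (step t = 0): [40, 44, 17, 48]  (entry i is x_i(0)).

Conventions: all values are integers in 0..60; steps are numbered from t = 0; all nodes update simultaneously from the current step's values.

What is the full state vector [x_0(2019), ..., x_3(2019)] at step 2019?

Simulating step by step:
t=0: [40, 44, 17, 48]
t=1: [13, 17, 33, 22]
t=2: [40, 45, 33, 46]
t=3: [8, 14, 16, 15]
t=4: [33, 40, 43, 41]
t=5: [13, 4, 8, 6]
t=6: [29, 18, 23, 21]
t=7: [42, 50, 49, 52]
t=8: [17, 26, 25, 29]
t=9: [46, 42, 43, 38]
t=10: [13, 8, 9, 8]
t=11: [32, 26, 27, 26]
t=12: [31, 38, 37, 38]
t=13: [18, 9, 10, 9]
t=14: [42, 31, 32, 31]
t=15: [15, 23, 22, 23]
t=16: [48, 50, 51, 50]
t=17: [27, 29, 30, 29]
t=18: [35, 33, 32, 33]
t=19: [18, 20, 21, 20]
t=20: [56, 58, 57, 58]
t=21: [50, 52, 51, 52]
t=22: [32, 34, 33, 34]
t=23: [21, 19, 20, 19]
t=24: [57, 57, 58, 57]
t=25: [51, 51, 52, 51]
t=26: [33, 33, 34, 33]
t=27: [20, 20, 19, 20]
t=28: [59, 59, 58, 59]
t=29: [56, 56, 55, 56]
t=30: [47, 47, 46, 47]
t=31: [20, 20, 19, 20]

Answer: [20, 20, 19, 20]
Key observation: The state at step 27, [20, 20, 19, 20], reappears at step 31: the system is in a cycle of period 4 from step 27 on.  Therefore the state at step 2019 equals the state at step 27 + ((2019 - 27) mod 4) = 27, which is [20, 20, 19, 20].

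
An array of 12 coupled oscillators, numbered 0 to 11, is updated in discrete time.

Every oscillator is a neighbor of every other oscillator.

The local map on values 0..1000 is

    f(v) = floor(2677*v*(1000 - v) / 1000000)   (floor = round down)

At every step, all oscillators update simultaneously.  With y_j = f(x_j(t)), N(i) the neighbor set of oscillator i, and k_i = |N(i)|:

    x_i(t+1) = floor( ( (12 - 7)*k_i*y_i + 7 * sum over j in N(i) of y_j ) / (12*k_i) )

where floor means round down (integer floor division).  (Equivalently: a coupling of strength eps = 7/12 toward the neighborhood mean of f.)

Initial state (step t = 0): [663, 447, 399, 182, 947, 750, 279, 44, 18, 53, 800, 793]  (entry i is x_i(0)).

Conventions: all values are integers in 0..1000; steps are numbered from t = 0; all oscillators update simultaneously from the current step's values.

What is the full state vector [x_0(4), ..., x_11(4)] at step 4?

Answer: [624, 624, 624, 623, 621, 623, 624, 621, 621, 621, 623, 623]

Derivation:
t=0: [663, 447, 399, 182, 947, 750, 279, 44, 18, 53, 800, 793]
t=1: [463, 485, 478, 390, 294, 427, 441, 286, 262, 294, 401, 405]
t=2: [634, 635, 635, 624, 594, 630, 632, 591, 580, 594, 626, 627]
t=3: [627, 627, 627, 630, 636, 628, 627, 637, 638, 636, 629, 629]
t=4: [624, 624, 624, 623, 621, 623, 624, 621, 621, 621, 623, 623]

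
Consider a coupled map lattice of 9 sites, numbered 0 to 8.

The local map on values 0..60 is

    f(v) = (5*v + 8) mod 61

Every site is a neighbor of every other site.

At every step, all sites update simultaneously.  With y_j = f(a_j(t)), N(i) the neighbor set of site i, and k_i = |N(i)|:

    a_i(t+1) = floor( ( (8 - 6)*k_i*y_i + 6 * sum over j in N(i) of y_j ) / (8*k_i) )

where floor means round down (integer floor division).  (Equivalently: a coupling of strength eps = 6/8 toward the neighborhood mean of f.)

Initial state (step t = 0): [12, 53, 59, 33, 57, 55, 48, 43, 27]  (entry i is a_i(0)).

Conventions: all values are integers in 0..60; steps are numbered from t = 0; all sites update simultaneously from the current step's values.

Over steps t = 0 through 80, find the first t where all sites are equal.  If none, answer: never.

Simulating step by step:
t=0: [12, 53, 59, 33, 57, 55, 48, 43, 27]  (not all equal)
t=1: [29, 32, 37, 36, 35, 34, 28, 34, 31]  (not all equal)
t=2: [30, 32, 26, 26, 25, 34, 29, 34, 31]  (not all equal)
t=3: [34, 36, 31, 31, 30, 37, 33, 37, 35]  (not all equal)
t=4: [32, 24, 29, 29, 29, 25, 31, 25, 23]  (not all equal)
t=5: [26, 20, 24, 24, 24, 21, 26, 21, 19]  (not all equal)
t=6: [25, 30, 23, 23, 23, 30, 25, 30, 29]  (not all equal)
t=7: [17, 21, 15, 15, 15, 21, 17, 21, 20]  (not all equal)
t=8: [36, 39, 34, 34, 34, 39, 36, 39, 38]  (not all equal)
t=9: [24, 26, 32, 32, 32, 26, 24, 26, 26]  (not all equal)
t=10: [21, 22, 27, 27, 27, 22, 21, 22, 22]  (not all equal)
t=11: [45, 45, 40, 40, 40, 45, 45, 45, 45]  (not all equal)
t=12: [42, 42, 39, 39, 39, 42, 42, 42, 42]  (not all equal)
t=13: [30, 30, 28, 28, 28, 30, 30, 30, 30]  (not all equal)
t=14: [33, 33, 31, 31, 31, 33, 33, 33, 33]  (not all equal)
t=15: [48, 48, 46, 46, 46, 48, 48, 48, 48]  (not all equal)
t=16: [18, 18, 26, 26, 26, 18, 18, 18, 18]  (not all equal)
t=17: [31, 31, 27, 27, 27, 31, 31, 31, 31]  (not all equal)
t=18: [35, 35, 32, 32, 32, 35, 35, 35, 35]  (not all equal)
t=19: [12, 12, 20, 20, 20, 12, 12, 12, 12]  (not all equal)
t=20: [18, 18, 24, 24, 24, 18, 18, 18, 18]  (not all equal)
t=21: [28, 28, 23, 23, 23, 28, 28, 28, 28]  (not all equal)
t=22: [18, 18, 15, 15, 15, 18, 18, 18, 18]  (not all equal)
t=23: [32, 32, 30, 30, 30, 32, 32, 32, 32]  (not all equal)
t=24: [43, 43, 41, 41, 41, 43, 43, 43, 43]  (not all equal)
t=25: [37, 37, 35, 35, 35, 37, 37, 37, 37]  (not all equal)
t=26: [7, 7, 5, 5, 5, 7, 7, 7, 7]  (not all equal)
t=27: [40, 40, 38, 38, 38, 40, 40, 40, 40]  (not all equal)
t=28: [22, 22, 20, 20, 20, 22, 22, 22, 22]  (not all equal)
t=29: [54, 54, 52, 52, 52, 54, 54, 54, 54]  (not all equal)
t=30: [31, 31, 29, 29, 29, 31, 31, 31, 31]  (not all equal)
t=31: [38, 38, 36, 36, 36, 38, 38, 38, 38]  (not all equal)
t=32: [12, 12, 10, 10, 10, 12, 12, 12, 12]  (not all equal)
t=33: [21, 21, 29, 29, 29, 21, 21, 21, 21]  (not all equal)
t=34: [46, 46, 42, 42, 42, 46, 46, 46, 46]  (not all equal)
t=35: [49, 49, 46, 46, 46, 49, 49, 49, 49]  (not all equal)
t=36: [21, 21, 29, 29, 29, 21, 21, 21, 21]  (not all equal)

Answer: never
Key observation: The state at step 33 reappears at step 36 — the system is in a cycle of period 3 from step 33 on.  No step 0..36 is synchronized, and the cycle repeats forever, so no step up to 80 (or ever) has all sites equal.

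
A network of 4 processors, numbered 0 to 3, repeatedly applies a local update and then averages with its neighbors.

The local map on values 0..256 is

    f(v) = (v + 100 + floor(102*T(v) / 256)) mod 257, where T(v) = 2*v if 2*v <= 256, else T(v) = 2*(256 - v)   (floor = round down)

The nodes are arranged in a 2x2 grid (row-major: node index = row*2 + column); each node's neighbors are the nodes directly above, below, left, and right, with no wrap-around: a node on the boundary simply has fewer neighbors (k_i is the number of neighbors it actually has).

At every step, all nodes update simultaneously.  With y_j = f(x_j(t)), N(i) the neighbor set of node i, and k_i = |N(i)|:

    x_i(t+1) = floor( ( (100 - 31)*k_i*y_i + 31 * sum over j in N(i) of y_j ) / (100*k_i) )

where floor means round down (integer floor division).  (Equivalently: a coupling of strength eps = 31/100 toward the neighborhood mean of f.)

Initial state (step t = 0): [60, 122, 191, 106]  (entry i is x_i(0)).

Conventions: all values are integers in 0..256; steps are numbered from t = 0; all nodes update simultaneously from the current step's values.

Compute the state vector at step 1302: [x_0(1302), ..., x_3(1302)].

Answer: [167, 167, 212, 212]
Key observation: The state at step 18, [81, 81, 88, 88], reappears at step 23: the system is in a cycle of period 5 from step 18 on.  Therefore the state at step 1302 equals the state at step 18 + ((1302 - 18) mod 5) = 22, which is [167, 167, 212, 212].

Derivation:
t=0: [60, 122, 191, 106]
t=1: [165, 79, 95, 45]
t=2: [94, 206, 49, 163]
t=3: [50, 74, 143, 97]
t=4: [178, 192, 84, 59]
t=5: [109, 104, 217, 194]
t=6: [44, 39, 82, 77]
t=7: [188, 181, 235, 228]
t=8: [86, 84, 92, 91]
t=9: [215, 212, 45, 44]
t=10: [103, 103, 165, 165]
t=11: [36, 36, 71, 71]
t=12: [173, 173, 217, 217]
t=13: [83, 83, 89, 89]
t=14: [210, 210, 40, 40]
t=15: [101, 101, 158, 158]
t=16: [32, 32, 70, 70]
t=17: [167, 167, 214, 214]
t=18: [81, 81, 88, 88]
t=19: [207, 207, 38, 38]
t=20: [101, 101, 155, 155]
t=21: [32, 32, 69, 69]
t=22: [167, 167, 212, 212]
t=23: [81, 81, 88, 88]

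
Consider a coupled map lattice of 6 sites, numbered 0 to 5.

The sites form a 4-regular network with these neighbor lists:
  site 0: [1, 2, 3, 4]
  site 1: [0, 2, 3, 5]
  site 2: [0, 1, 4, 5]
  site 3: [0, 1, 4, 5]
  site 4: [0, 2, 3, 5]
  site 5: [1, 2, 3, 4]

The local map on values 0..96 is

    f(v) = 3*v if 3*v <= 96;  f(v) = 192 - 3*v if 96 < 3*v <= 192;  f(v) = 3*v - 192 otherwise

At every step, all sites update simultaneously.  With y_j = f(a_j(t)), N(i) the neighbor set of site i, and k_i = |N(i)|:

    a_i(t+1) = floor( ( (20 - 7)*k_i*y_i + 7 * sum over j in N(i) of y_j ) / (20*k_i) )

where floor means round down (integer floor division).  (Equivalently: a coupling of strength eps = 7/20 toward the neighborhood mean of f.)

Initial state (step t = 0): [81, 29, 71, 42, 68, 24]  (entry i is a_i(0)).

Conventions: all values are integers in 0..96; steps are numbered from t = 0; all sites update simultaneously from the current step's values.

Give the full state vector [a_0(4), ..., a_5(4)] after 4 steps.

Answer: [50, 46, 68, 40, 52, 38]

Derivation:
t=0: [81, 29, 71, 42, 68, 24]
t=1: [49, 74, 33, 62, 26, 63]
t=2: [47, 32, 74, 17, 63, 20]
t=3: [48, 79, 37, 51, 18, 54]
t=4: [50, 46, 68, 40, 52, 38]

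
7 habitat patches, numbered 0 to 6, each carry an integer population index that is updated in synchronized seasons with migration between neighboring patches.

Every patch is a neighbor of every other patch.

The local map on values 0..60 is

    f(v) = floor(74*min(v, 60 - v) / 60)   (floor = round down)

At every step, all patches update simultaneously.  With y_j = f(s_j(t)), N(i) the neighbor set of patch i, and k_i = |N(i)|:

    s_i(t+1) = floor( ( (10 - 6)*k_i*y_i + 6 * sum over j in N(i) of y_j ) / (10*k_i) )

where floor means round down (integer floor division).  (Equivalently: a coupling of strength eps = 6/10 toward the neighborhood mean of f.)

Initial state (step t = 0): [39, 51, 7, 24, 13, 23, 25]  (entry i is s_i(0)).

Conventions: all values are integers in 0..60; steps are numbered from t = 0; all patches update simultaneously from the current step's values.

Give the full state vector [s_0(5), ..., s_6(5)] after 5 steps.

Answer: [29, 29, 29, 29, 29, 29, 29]

Derivation:
t=0: [39, 51, 7, 24, 13, 23, 25]
t=1: [22, 18, 17, 23, 19, 23, 23]
t=2: [25, 24, 23, 26, 24, 26, 26]
t=3: [30, 29, 29, 30, 29, 30, 30]
t=4: [36, 35, 35, 36, 35, 36, 36]
t=5: [29, 29, 29, 29, 29, 29, 29]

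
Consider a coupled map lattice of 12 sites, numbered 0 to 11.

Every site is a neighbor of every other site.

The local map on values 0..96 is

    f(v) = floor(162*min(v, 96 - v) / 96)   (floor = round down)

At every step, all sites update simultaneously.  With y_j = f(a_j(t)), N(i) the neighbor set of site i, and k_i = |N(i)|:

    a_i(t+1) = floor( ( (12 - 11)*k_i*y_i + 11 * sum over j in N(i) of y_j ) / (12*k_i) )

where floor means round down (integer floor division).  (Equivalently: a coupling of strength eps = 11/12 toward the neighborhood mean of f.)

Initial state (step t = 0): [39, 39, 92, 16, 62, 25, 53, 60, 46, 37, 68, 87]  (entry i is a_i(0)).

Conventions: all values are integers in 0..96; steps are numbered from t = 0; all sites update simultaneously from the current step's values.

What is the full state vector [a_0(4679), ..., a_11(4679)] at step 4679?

Simulating step by step:
t=0: [39, 39, 92, 16, 62, 25, 53, 60, 46, 37, 68, 87]
t=1: [49, 49, 49, 49, 49, 49, 49, 49, 49, 49, 49, 49]
t=2: [79, 79, 79, 79, 79, 79, 79, 79, 79, 79, 79, 79]
t=3: [28, 28, 28, 28, 28, 28, 28, 28, 28, 28, 28, 28]
t=4: [47, 47, 47, 47, 47, 47, 47, 47, 47, 47, 47, 47]
t=5: [79, 79, 79, 79, 79, 79, 79, 79, 79, 79, 79, 79]

Answer: [79, 79, 79, 79, 79, 79, 79, 79, 79, 79, 79, 79]
Key observation: The state at step 2, [79, 79, 79, 79, 79, 79, 79, 79, 79, 79, 79, 79], reappears at step 5: the system is in a cycle of period 3 from step 2 on.  Therefore the state at step 4679 equals the state at step 2 + ((4679 - 2) mod 3) = 2, which is [79, 79, 79, 79, 79, 79, 79, 79, 79, 79, 79, 79].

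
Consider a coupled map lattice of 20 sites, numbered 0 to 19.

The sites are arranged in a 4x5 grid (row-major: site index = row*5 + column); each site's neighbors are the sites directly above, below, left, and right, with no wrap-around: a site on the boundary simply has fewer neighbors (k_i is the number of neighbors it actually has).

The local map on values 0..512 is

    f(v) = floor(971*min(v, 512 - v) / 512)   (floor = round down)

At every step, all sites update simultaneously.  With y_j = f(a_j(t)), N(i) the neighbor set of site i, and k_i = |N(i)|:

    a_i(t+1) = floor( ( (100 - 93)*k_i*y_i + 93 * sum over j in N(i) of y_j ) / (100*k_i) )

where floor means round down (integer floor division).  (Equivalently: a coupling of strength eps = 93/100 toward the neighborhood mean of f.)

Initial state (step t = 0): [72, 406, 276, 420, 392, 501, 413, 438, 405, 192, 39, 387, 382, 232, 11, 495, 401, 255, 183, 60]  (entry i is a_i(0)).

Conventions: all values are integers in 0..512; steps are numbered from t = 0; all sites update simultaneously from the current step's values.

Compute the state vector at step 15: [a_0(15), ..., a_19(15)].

Answer: [409, 370, 356, 340, 229, 307, 395, 381, 262, 323, 354, 331, 356, 366, 219, 241, 373, 372, 282, 342]

Derivation:
t=0: [72, 406, 276, 420, 392, 501, 413, 438, 405, 192, 39, 387, 382, 232, 11, 495, 401, 255, 183, 60]
t=1: [112, 252, 190, 283, 266, 124, 152, 261, 273, 164, 94, 183, 319, 220, 285, 133, 247, 282, 345, 178]
t=2: [345, 299, 455, 426, 379, 226, 377, 374, 412, 439, 271, 326, 415, 393, 360, 318, 353, 387, 391, 370]
t=3: [408, 239, 263, 181, 157, 348, 353, 189, 196, 235, 387, 302, 262, 222, 216, 378, 317, 237, 242, 259]
t=4: [369, 332, 390, 377, 387, 249, 374, 401, 390, 365, 315, 348, 411, 427, 445, 299, 367, 434, 450, 436]
t=5: [397, 260, 266, 234, 264, 313, 328, 227, 226, 203, 393, 277, 206, 166, 189, 329, 286, 190, 148, 123]
t=6: [412, 353, 451, 453, 417, 271, 426, 409, 395, 416, 378, 354, 387, 360, 313, 327, 387, 365, 300, 312]
t=7: [365, 165, 196, 167, 148, 219, 302, 184, 195, 253, 360, 228, 263, 307, 289, 252, 303, 291, 321, 388]
t=8: [357, 346, 328, 338, 389, 327, 378, 398, 381, 365, 430, 391, 402, 404, 371, 351, 439, 410, 348, 381]
t=9: [329, 299, 290, 280, 298, 242, 275, 261, 256, 251, 284, 191, 210, 254, 244, 157, 235, 217, 221, 286]
t=10: [424, 405, 438, 437, 453, 412, 426, 440, 469, 452, 376, 426, 430, 443, 461, 428, 362, 419, 438, 439]
t=11: [193, 159, 158, 112, 126, 194, 171, 134, 126, 97, 176, 211, 151, 118, 124, 262, 174, 191, 147, 119]
t=12: [336, 327, 258, 255, 200, 342, 330, 284, 219, 233, 408, 323, 308, 256, 212, 341, 406, 302, 270, 254]
t=13: [335, 383, 425, 429, 456, 293, 364, 408, 457, 401, 325, 287, 415, 420, 464, 207, 348, 351, 454, 433]
t=14: [329, 258, 196, 126, 178, 329, 317, 183, 178, 108, 407, 292, 269, 125, 171, 336, 369, 208, 202, 103]
t=15: [409, 370, 356, 340, 229, 307, 395, 381, 262, 323, 354, 331, 356, 366, 219, 241, 373, 372, 282, 342]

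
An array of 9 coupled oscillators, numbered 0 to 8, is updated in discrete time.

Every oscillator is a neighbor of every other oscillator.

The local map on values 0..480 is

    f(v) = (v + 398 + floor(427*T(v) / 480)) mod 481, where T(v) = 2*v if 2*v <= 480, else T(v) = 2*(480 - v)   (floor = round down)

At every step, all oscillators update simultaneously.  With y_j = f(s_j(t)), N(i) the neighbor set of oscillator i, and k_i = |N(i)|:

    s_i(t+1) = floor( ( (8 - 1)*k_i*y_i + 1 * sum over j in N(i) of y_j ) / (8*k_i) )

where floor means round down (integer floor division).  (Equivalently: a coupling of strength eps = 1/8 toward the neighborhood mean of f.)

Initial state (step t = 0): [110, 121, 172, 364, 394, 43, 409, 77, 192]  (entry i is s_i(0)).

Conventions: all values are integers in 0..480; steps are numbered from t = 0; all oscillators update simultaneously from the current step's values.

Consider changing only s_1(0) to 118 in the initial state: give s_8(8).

Simulating step by step:
t=0: [110, 118, 172, 364, 394, 43, 409, 77, 192]
t=1: [228, 247, 376, 42, 436, 68, 425, 149, 424]
t=2: [97, 121, 448, 66, 408, 128, 415, 322, 415]
t=3: [200, 258, 402, 126, 430, 274, 425, 74, 425]
t=4: [449, 119, 436, 273, 417, 108, 420, 148, 420]
t=5: [409, 259, 418, 113, 430, 234, 428, 329, 428]
t=6: [429, 116, 423, 239, 415, 115, 416, 69, 416]
t=7: [419, 250, 424, 131, 429, 248, 428, 138, 428]
t=8: [427, 127, 424, 287, 421, 128, 421, 304, 421]

Answer: s_8(8) = 421
Key observation: This trace re-runs the system from the modified initial state.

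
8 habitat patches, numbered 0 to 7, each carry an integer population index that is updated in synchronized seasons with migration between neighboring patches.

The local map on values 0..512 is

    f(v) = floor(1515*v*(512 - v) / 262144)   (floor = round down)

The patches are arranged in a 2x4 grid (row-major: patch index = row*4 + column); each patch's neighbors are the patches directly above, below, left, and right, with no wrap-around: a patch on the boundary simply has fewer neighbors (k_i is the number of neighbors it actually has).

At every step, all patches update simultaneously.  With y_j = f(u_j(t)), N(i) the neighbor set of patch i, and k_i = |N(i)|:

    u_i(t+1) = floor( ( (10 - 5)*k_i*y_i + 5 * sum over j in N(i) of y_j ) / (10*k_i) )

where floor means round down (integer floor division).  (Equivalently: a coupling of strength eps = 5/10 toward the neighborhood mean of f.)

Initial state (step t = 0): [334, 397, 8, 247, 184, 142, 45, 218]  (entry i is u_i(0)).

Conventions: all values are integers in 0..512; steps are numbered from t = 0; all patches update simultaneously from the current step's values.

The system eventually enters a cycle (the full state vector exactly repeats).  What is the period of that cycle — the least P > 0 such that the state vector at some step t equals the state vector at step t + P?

Answer: 2
Key observation: The state at step 12, [347, 347, 347, 347, 347, 347, 347, 347], reappears at step 14 — and no state repeats earlier — so the cycle the system enters has period 2.

Derivation:
t=0: [334, 397, 8, 247, 184, 142, 45, 218]
t=1: [324, 243, 138, 287, 335, 273, 176, 309]
t=2: [355, 359, 330, 351, 353, 365, 343, 359]
t=3: [321, 321, 336, 329, 320, 317, 329, 323]
t=4: [354, 352, 345, 346, 355, 354, 348, 349]
t=5: [323, 325, 330, 330, 322, 324, 328, 329]
t=6: [352, 350, 347, 347, 352, 351, 348, 347]
t=7: [325, 327, 329, 330, 325, 326, 328, 329]
t=8: [350, 349, 347, 347, 350, 349, 348, 347]
t=9: [327, 328, 329, 330, 327, 328, 329, 329]
t=10: [348, 348, 347, 347, 348, 348, 347, 347]
t=11: [329, 329, 329, 330, 329, 329, 329, 330]
t=12: [347, 347, 347, 347, 347, 347, 347, 347]
t=13: [330, 330, 330, 330, 330, 330, 330, 330]
t=14: [347, 347, 347, 347, 347, 347, 347, 347]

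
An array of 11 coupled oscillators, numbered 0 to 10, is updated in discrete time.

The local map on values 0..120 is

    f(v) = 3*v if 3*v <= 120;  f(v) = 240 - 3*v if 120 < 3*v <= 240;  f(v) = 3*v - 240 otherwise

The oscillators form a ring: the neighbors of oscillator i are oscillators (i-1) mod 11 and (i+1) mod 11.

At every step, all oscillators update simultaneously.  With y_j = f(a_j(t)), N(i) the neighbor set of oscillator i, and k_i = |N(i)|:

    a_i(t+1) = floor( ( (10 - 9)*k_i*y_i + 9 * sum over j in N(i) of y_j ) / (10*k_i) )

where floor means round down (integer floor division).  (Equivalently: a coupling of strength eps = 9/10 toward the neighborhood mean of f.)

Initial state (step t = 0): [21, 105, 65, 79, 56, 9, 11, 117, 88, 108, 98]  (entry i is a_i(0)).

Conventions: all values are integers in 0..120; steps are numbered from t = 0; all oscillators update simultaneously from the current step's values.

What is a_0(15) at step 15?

Answer: a_0(15) = 46

Derivation:
t=0: [21, 105, 65, 79, 56, 9, 11, 117, 88, 108, 98]
t=1: [64, 56, 39, 52, 20, 49, 65, 36, 90, 43, 71]
t=2: [49, 81, 81, 88, 85, 56, 94, 44, 101, 36, 74]
t=3: [18, 43, 12, 10, 44, 32, 85, 58, 103, 47, 92]
t=4: [71, 51, 67, 67, 67, 64, 74, 44, 81, 57, 72]
t=5: [52, 38, 60, 39, 43, 30, 72, 20, 79, 19, 45]
t=6: [106, 76, 109, 88, 104, 69, 69, 18, 52, 54, 73]
t=7: [22, 75, 24, 73, 32, 50, 42, 58, 67, 55, 72]
t=8: [24, 63, 23, 77, 59, 103, 81, 75, 67, 35, 65]
t=9: [50, 68, 33, 60, 41, 36, 38, 20, 57, 48, 84]
t=10: [30, 88, 53, 103, 87, 114, 87, 88, 77, 46, 84]
t=11: [25, 79, 49, 52, 79, 29, 58, 15, 57, 19, 87]
t=12: [18, 75, 48, 51, 77, 39, 66, 65, 52, 46, 61]
t=13: [37, 69, 55, 55, 92, 34, 77, 61, 74, 73, 75]
t=14: [32, 87, 56, 57, 83, 30, 72, 17, 36, 16, 60]
t=15: [46, 77, 47, 43, 72, 23, 65, 64, 55, 80, 70]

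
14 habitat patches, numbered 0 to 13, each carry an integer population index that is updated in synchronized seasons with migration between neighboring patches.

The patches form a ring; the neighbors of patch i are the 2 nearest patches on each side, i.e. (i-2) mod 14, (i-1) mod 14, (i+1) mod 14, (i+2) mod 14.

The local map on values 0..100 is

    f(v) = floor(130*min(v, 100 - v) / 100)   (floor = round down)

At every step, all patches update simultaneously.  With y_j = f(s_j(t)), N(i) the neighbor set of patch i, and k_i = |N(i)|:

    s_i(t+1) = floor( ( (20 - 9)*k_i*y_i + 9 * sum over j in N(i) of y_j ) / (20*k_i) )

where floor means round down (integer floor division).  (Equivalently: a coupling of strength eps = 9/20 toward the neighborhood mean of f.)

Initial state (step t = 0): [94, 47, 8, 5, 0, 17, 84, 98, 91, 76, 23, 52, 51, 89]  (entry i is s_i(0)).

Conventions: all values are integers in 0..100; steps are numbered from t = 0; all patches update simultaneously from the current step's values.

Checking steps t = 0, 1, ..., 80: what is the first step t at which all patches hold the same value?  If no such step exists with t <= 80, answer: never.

Simulating step by step:
t=0: [94, 47, 8, 5, 0, 17, 84, 98, 91, 76, 23, 52, 51, 89]  (not all equal)
t=1: [20, 37, 13, 13, 6, 15, 14, 10, 15, 28, 34, 49, 47, 29]  (not all equal)
t=2: [32, 37, 19, 18, 11, 16, 16, 17, 22, 35, 44, 54, 52, 42]  (not all equal)
t=3: [43, 42, 27, 24, 17, 19, 20, 24, 31, 43, 53, 56, 57, 53]  (not all equal)
t=4: [53, 50, 37, 32, 25, 25, 27, 33, 41, 51, 56, 57, 56, 58]  (not all equal)
t=5: [58, 58, 48, 42, 35, 34, 37, 43, 51, 57, 57, 56, 56, 56]  (not all equal)
t=6: [55, 55, 57, 52, 48, 46, 49, 53, 58, 56, 56, 56, 56, 56]  (not all equal)
t=7: [57, 58, 57, 60, 60, 60, 61, 59, 56, 57, 56, 57, 57, 57]  (not all equal)
t=8: [54, 54, 54, 52, 52, 51, 51, 53, 55, 55, 56, 55, 55, 54]  (not all equal)
t=9: [58, 59, 59, 61, 61, 62, 62, 60, 58, 58, 57, 58, 58, 58]  (not all equal)
t=10: [53, 52, 52, 50, 50, 49, 50, 51, 53, 53, 54, 54, 54, 53]  (not all equal)
t=11: [61, 62, 62, 64, 64, 63, 64, 62, 61, 60, 59, 59, 59, 60]  (not all equal)
t=12: [50, 49, 48, 46, 46, 47, 47, 49, 50, 51, 52, 52, 52, 51]  (not all equal)
t=13: [63, 62, 61, 60, 59, 60, 61, 62, 63, 63, 62, 62, 62, 63]  (not all equal)
t=14: [48, 49, 50, 51, 52, 51, 50, 49, 48, 48, 48, 48, 48, 48]  (not all equal)
t=15: [62, 63, 63, 63, 62, 63, 63, 63, 62, 62, 62, 62, 62, 62]  (not all equal)
t=16: [48, 48, 48, 48, 48, 48, 48, 48, 48, 48, 49, 49, 49, 48]  (not all equal)
t=17: [62, 62, 62, 62, 62, 62, 62, 62, 62, 62, 62, 62, 62, 62]  (all equal)

Answer: 17
Key observation: Synchronization is absorbing here: once all patches are equal they stay equal, and step 17 is the first all-equal step.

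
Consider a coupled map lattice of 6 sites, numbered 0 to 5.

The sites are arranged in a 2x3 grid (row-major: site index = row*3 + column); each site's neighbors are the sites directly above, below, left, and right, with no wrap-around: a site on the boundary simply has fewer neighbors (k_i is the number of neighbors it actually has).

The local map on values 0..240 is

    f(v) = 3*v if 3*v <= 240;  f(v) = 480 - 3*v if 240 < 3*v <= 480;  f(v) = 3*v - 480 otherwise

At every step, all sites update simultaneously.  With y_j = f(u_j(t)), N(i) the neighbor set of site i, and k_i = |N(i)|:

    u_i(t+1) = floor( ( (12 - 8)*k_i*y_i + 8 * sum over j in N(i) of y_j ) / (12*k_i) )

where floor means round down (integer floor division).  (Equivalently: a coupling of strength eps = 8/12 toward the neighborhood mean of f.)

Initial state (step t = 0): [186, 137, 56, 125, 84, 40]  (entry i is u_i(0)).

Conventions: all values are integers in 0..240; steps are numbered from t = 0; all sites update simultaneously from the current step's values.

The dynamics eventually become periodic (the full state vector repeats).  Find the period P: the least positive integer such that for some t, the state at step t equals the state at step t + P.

Simulating step by step:
t=0: [186, 137, 56, 125, 84, 40]
t=1: [84, 128, 119, 137, 141, 172]
t=2: [131, 122, 85, 118, 63, 72]
t=3: [109, 149, 185, 134, 164, 210]
t=4: [88, 64, 86, 81, 62, 79]
t=5: [215, 202, 217, 213, 210, 215]
t=6: [150, 150, 154, 158, 150, 162]
t=7: [22, 27, 18, 22, 19, 18]
t=8: [71, 66, 63, 63, 63, 55]
t=9: [200, 197, 184, 197, 185, 181]
t=10: [114, 96, 82, 102, 88, 70]
t=11: [168, 194, 212, 176, 200, 220]
t=12: [58, 100, 146, 64, 113, 152]
t=13: [182, 139, 82, 169, 135, 69]
t=14: [52, 104, 168, 56, 91, 172]
t=15: [164, 142, 76, 177, 151, 89]
t=16: [39, 77, 165, 30, 79, 156]
t=17: [146, 159, 86, 148, 153, 88]
t=18: [27, 64, 147, 33, 63, 153]
t=19: [124, 132, 84, 123, 132, 83]
t=20: [101, 121, 181, 101, 122, 181]
t=21: [157, 117, 81, 156, 117, 80]
t=22: [50, 126, 202, 50, 127, 202]
t=23: [134, 117, 118, 133, 117, 117]
t=24: [96, 117, 128, 96, 118, 128]
t=25: [171, 135, 107, 170, 134, 106]
t=26: [46, 85, 132, 47, 85, 133]
t=27: [168, 174, 130, 168, 174, 130]
t=28: [30, 48, 74, 30, 48, 74]
t=29: [108, 149, 196, 108, 149, 196]
t=30: [115, 77, 83, 115, 77, 83]
t=31: [167, 209, 231, 167, 209, 231]
t=32: [63, 133, 191, 63, 133, 191]
t=33: [153, 107, 89, 153, 107, 89]
t=34: [67, 140, 195, 67, 140, 195]
t=35: [154, 101, 90, 154, 101, 90]
t=36: [71, 149, 199, 71, 149, 199]
t=37: [153, 91, 89, 153, 91, 89]
t=38: [83, 167, 211, 83, 167, 211]
t=39: [161, 97, 109, 161, 97, 109]
t=40: [65, 139, 165, 65, 139, 165]
t=41: [151, 81, 31, 151, 81, 31]
t=42: [97, 158, 141, 97, 158, 141]
t=43: [128, 58, 40, 128, 58, 40]
t=44: [122, 144, 138, 122, 144, 138]
t=45: [92, 66, 60, 92, 66, 60]
t=46: [202, 195, 186, 202, 195, 186]
t=47: [119, 103, 87, 119, 103, 87]
t=48: [139, 171, 203, 139, 171, 203]
t=49: [53, 61, 97, 53, 61, 97]
t=50: [167, 179, 187, 167, 179, 187]
t=51: [33, 54, 73, 33, 54, 73]
t=52: [120, 160, 200, 120, 160, 200]
t=53: [80, 53, 80, 80, 53, 80]
t=54: [213, 195, 213, 213, 195, 213]
t=55: [141, 129, 141, 141, 129, 141]
t=56: [69, 77, 69, 69, 77, 69]
t=57: [215, 220, 215, 215, 220, 215]
t=58: [170, 173, 170, 170, 173, 170]
t=59: [33, 35, 33, 33, 35, 33]
t=60: [101, 102, 101, 101, 102, 101]
t=61: [176, 175, 176, 176, 175, 176]
t=62: [47, 46, 47, 47, 46, 47]
t=63: [140, 139, 140, 140, 139, 140]
t=64: [61, 61, 61, 61, 61, 61]
t=65: [183, 183, 183, 183, 183, 183]
t=66: [69, 69, 69, 69, 69, 69]
t=67: [207, 207, 207, 207, 207, 207]
t=68: [141, 141, 141, 141, 141, 141]
t=69: [57, 57, 57, 57, 57, 57]
t=70: [171, 171, 171, 171, 171, 171]
t=71: [33, 33, 33, 33, 33, 33]
t=72: [99, 99, 99, 99, 99, 99]
t=73: [183, 183, 183, 183, 183, 183]

Answer: 8
Key observation: The state at step 65, [183, 183, 183, 183, 183, 183], reappears at step 73 — and no state repeats earlier — so the cycle the system enters has period 8.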